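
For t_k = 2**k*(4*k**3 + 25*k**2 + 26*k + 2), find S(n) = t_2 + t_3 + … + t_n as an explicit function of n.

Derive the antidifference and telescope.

t_(k+1)/t_k = 2*(4*k**3 + 37*k**2 + 88*k + 57)/(4*k**3 + 25*k**2 + 26*k + 2).
So A=2 and B=1, with C=k**3 + 25*k**2/4 + 13*k/2 + 1/2.
f must satisfy (2)·f(k+1) − (1)·f(k) = k**3 + 25*k**2/4 + 13*k/2 + 1/2.
Bound: deg f ≤ 3.
Match coefficients ⇒ f(k) = (4*k**3 + k**2 - 2*k - 4)/4.
R(k) = B(k−1)·f(k)/C(k) = (4*k**3 + k**2 - 2*k - 4)/(4*k**3 + 25*k**2 + 26*k + 2); s_k = R·t_k = 2**k*(4*k**3 + k**2 - 2*k - 4).
Check: Δs_k = 2**k*(4*k**3 + 25*k**2 + 26*k + 2). ✓
Telescope: S(n) = s_(n+1) − s_(2) = 2**(n + 1)*(4*n**3 + 13*n**2 + 12*n - 1) − (112) = 8*2**n*n**3 + 26*2**n*n**2 + 24*2**n*n - 2*2**n - 112.

S(n) = 8*2**n*n**3 + 26*2**n*n**2 + 24*2**n*n - 2*2**n - 112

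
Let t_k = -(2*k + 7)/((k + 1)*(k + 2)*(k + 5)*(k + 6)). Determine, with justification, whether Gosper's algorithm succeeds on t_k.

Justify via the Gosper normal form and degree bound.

Yes. s_k = k*(-k - 6)/(5*(k**2 + 6*k + 5)).

Compute t_(k+1)/t_k: get (k + 1)*(k + 5)*(2*k + 9)/((k + 3)*(k + 7)*(2*k + 7)).
Gosper form: A/B · C(k+1)/C(k) with A=k + 1, B=k + 7, C=k**3 + 21*k**2/2 + 73*k/2 + 42.
Set up (k + 1)·f(k+1) − (k + 6)·f(k) − (k**3 + 21*k**2/2 + 73*k/2 + 42) = 0.
Degrees (1,1,3) ⇒ d ≤ 5.
Match coefficients ⇒ f(k) = k*(k + 2)*(k + 3)*(k + 4)*(k + 6)/10.
R(k) = B(k−1)·f(k)/C(k) = k*(k + 2)*(k + 6)**2/(5*(2*k + 7)); s_k = R·t_k = k*(-k - 6)/(5*(k**2 + 6*k + 5)).
Verify: (-2*k - 7)/(k**4 + 14*k**3 + 65*k**2 + 112*k + 60) matches t_k.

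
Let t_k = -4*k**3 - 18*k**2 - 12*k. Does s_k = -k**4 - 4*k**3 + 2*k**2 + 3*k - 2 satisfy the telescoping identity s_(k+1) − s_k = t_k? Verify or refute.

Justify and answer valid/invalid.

Valid — Δs_k = t_k.

s_(k+1) = -k**4 - 8*k**3 - 16*k**2 - 9*k - 2
s_(k+1) − s_k = 2*k*(-2*k**2 - 9*k - 6)
(s_(k+1) − s_k) − t_k = 0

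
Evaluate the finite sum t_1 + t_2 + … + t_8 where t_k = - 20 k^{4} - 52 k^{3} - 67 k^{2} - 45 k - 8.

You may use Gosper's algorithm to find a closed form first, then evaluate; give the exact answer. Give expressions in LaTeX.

The ratio is (20*k**4 + 132*k**3 + 343*k**2 + 415*k + 192)/(20*k**4 + 52*k**3 + 67*k**2 + 45*k + 8).
A = 1, B = 1, C = k**4 + 13*k**3/5 + 67*k**2/20 + 9*k/4 + 2/5.
Key eq: (1)·f(k+1) = (1)·f(k) + (k**4 + 13*k**3/5 + 67*k**2/20 + 9*k/4 + 2/5).
Bound: deg f ≤ 5.
Coefficient equations give f(k) = k*(4*k**4 + 3*k**3 + 3*k**2 + 2*k - 4)/20.
R(k) = B(k−1)·f(k)/C(k) = k*(4*k**4 + 3*k**3 + 3*k**2 + 2*k - 4)/(20*k**4 + 52*k**3 + 67*k**2 + 45*k + 8); s_k = R·t_k = k*(-4*k**4 - 3*k**3 - 3*k**2 - 2*k + 4).
Δs = -20*k**4 - 52*k**3 - 67*k**2 - 45*k - 8, as required.
Telescoping: Σ = s_(9) − s_(1) = -258192 − (-8) = -258184.

Σ = -258184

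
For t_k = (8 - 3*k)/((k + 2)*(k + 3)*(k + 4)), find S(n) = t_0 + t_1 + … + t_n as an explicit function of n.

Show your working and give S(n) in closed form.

S(n) = (n**2 + 25*n + 24)/(6*(n**2 + 7*n + 12))

The ratio is (k + 2)*(3*k - 5)/((k + 5)*(3*k - 8)).
Factor: A=k + 2; B=k + 5; C=k - 8/3.
Set up (k + 2)·f(k+1) − (k + 4)·f(k) − (k - 8/3) = 0.
d = 2 from the (1,1,1) case.
Match coefficients ⇒ f(k) = -k*(k + 23)/18.
Then R = B(k−1)f/C = -k*(k + 4)*(k + 23)/(6*(3*k - 8)), so s_k = R(k)·t_k = k*(k + 23)/(6*(k + 2)*(k + 3)).
s_(k+1) − s_k = (8 - 3*k)/(k**3 + 9*k**2 + 26*k + 24) = t_k.
s_(n+1) = (n**2 + 25*n + 24)/(6*(n**2 + 7*n + 12)) and s_(0) = 0, so S(n) = (n**2 + 25*n + 24)/(6*(n**2 + 7*n + 12)).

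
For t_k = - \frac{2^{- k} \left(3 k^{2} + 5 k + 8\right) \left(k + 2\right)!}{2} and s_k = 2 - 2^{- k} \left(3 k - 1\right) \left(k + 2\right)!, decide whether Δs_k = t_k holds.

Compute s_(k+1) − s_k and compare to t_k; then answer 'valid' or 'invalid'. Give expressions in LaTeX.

s_(k+1) = -2**(-k - 1)*(3*k + 2)*factorial(k + 3) + 2
s_(k+1) − s_k = -(3*k**2 + 5*k + 8)*factorial(k + 2)/(2*2**k)
(s_(k+1) − s_k) − t_k = 0

Valid — Δs_k = t_k.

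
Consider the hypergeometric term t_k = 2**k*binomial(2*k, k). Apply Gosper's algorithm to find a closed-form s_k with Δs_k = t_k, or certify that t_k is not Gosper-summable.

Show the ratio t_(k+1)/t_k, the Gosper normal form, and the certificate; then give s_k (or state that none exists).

r(k) = 4*(2*k + 1)/(k + 1) after simplifying.
Factor: A=8*k + 4; B=k + 1; C=1.
Solve (8*k + 4)·f(k+1) − (k)·f(k) = 1.
deg f ≤ -1 (via 1,1,0).
deg f ≤ -1 is impossible — no certificate.

none — t_k is not Gosper-summable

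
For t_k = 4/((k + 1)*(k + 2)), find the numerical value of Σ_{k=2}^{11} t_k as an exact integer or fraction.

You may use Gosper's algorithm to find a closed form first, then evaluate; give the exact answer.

Ratio r(k) = (k + 1)/(k + 3).
Normal form (A,B,C) = (k + 1, k + 3, 1).
Need (k + 1)·f(k+1) − (k + 2)·f(k) = 1.
Bound: deg f ≤ 1.
Match coefficients ⇒ f(k) = k.
R(k) = B(k−1)·f(k)/C(k) = k*(k + 2); s_k = R·t_k = 4*k/(k + 1).
Δs = 4/(k**2 + 3*k + 2), as required.
Σ_(k=2)^(11) t_k = s_(12) − s_(2) = 48/13 − (8/3) = 40/39.

Σ = 40/39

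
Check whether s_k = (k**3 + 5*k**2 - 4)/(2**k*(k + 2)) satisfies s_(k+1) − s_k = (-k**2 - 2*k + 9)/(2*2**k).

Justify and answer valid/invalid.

s_(k+1) = ((k + 1)**3 + 5*(k + 1)**2 - 4)/(2*2**k*(k + 3))
s_(k+1) − s_k = (-k**4 - 6*k**3 - k**2 + 36*k + 28)/(2*2**k*(k**2 + 5*k + 6))
(s_(k+1) − s_k) − t_k = (k**3 + 6*k**2 + 3*k - 26)/(2*2**k*(k**2 + 5*k + 6))

Invalid: residual (k**3 + 6*k**2 + 3*k - 26)/(2*2**k*(k**2 + 5*k + 6)) ≠ 0.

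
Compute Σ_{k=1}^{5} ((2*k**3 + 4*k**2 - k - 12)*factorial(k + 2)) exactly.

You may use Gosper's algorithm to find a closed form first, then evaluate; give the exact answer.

Σ = 1814430

Step 1: r(k) = (2*k**4 + 16*k**3 + 43*k**2 + 32*k - 21)/(2*k**3 + 4*k**2 - k - 12).
Normal form (A,B,C) = (k + 3, 1, k**3 + 2*k**2 - k/2 - 6).
Key eq: (k + 3)·f(k+1) = (1)·f(k) + (k**3 + 2*k**2 - k/2 - 6).
Degrees (1,0,3) ⇒ d ≤ 2.
A polynomial solution: f(k) = (2*k**2 - 4*k - 3)/2.
Certificate R = B(k−1)f/C = (2*k**2 - 4*k - 3)/(2*k**3 + 4*k**2 - k - 12) gives s_k = (2*k**2 - 4*k - 3)*factorial(k + 2).
s_(k+1) − s_k = (2*k**3 + 4*k**2 - k - 12)*factorial(k + 2) = t_k.
Σ_(k=1)^(5) t_k = s_(6) − s_(1) = 1814400 − (-30) = 1814430.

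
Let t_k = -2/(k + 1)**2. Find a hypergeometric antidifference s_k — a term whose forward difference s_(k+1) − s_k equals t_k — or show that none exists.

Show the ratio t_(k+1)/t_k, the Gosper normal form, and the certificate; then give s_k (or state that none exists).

no hypergeometric antidifference exists

t_(k+1)/t_k = (k + 1)**2/(k + 2)**2.
Gosper form: A/B · C(k+1)/C(k) with A=k**2 + 2*k + 1, B=k**2 + 4*k + 4, C=1.
Need (k**2 + 2*k + 1)·f(k+1) − (k**2 + 2*k + 1)·f(k) = 1.
Bound: deg f ≤ 0.
Write f(k) = c0. Then LHS − RHS = -1, requiring -1 = 0: contradictory. No certificate.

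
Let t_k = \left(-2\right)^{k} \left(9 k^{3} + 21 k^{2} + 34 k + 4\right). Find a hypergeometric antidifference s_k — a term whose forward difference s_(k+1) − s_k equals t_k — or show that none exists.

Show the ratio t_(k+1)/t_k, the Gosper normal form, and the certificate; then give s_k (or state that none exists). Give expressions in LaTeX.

s_k = \left(-2\right)^{k} \left(- 3 k^{3} - k^{2} - 4 k + 4\right)

Ratio r(k) = 2*(-9*k**3 - 48*k**2 - 103*k - 68)/(9*k**3 + 21*k**2 + 34*k + 4).
So A=-2 and B=1, with C=k**3 + 7*k**2/3 + 34*k/9 + 4/9.
Need (-2)·f(k+1) − (1)·f(k) = k**3 + 7*k**2/3 + 34*k/9 + 4/9.
d = 3 from the (0,0,3) case.
Coefficient equations give f(k) = -(3*k - 2)*(k**2 + k + 2)/9.
Then R = B(k−1)f/C = -(3*k - 2)*(k**2 + k + 2)/(9*k**3 + 21*k**2 + 34*k + 4), so s_k = R(k)·t_k = (-2)**k*(-3*k**3 - k**2 - 4*k + 4).
Δs = (-2)**k*(9*k**3 + 21*k**2 + 34*k + 4), as required.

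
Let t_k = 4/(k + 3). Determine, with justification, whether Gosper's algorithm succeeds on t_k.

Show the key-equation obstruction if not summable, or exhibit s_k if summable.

No — t_k has no hypergeometric antidifference.

The ratio is (k + 3)/(k + 4).
Normal form (A,B,C) = (k + 3, k + 4, 1).
f must satisfy (k + 3)·f(k+1) − (k + 3)·f(k) = 1.
From deg A=1, deg B=1, deg C=0: d=0.
Write f(k) = c0. Then LHS − RHS = -1, requiring -1 = 0: contradictory. No certificate.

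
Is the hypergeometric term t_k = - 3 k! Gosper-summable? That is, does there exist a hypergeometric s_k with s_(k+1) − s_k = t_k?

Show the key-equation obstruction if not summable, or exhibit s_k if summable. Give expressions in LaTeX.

Step 1: r(k) = k + 1.
Normal form (A,B,C) = (k + 1, 1, 1).
Solve (k + 1)·f(k+1) − (1)·f(k) = 1.
deg f ≤ -1 (via 1,0,0).
deg f ≤ -1 is impossible — no certificate.

No — t_k has no hypergeometric antidifference.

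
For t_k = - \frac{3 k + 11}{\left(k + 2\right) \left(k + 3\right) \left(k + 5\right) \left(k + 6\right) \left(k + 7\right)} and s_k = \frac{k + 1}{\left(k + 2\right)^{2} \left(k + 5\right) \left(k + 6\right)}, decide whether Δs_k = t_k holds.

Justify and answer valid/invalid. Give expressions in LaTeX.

Invalid: residual \frac{4 k^{2} + 27 k + 43}{k^{7} + 28 k^{6} + 324 k^{5} + 2006 k^{4} + 7175 k^{3} + 14838 k^{2} + 16452 k + 7560} ≠ 0.

s_(k+1) = (k + 2)/((k + 3)**2*(k + 6)*(k + 7))
s_(k+1) − s_k = (-(k + 1)*(k + 3)**2*(k + 7) + (k + 2)**3*(k + 5))/((k + 2)**2*(k + 3)**2*(k + 5)*(k + 6)*(k + 7))
(s_(k+1) − s_k) − t_k = (4*k**2 + 27*k + 43)/(k**7 + 28*k**6 + 324*k**5 + 2006*k**4 + 7175*k**3 + 14838*k**2 + 16452*k + 7560)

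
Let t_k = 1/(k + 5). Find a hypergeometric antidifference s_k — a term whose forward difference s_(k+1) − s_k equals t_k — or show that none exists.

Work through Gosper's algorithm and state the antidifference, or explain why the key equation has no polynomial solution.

Step 1: r(k) = (k + 5)/(k + 6).
Take A(k)=k + 5, B(k)=k + 6, C(k)=1.
Solve (k + 5)·f(k+1) − (k + 5)·f(k) = 1.
Bound: deg f ≤ 0.
Put f(k) = c0: A·f(k+1) − B(k−1)·f(k) − C = -1; need -1 = 0 — inconsistent ⇒ no f, not summable.

none (Gosper's algorithm certifies no s_k)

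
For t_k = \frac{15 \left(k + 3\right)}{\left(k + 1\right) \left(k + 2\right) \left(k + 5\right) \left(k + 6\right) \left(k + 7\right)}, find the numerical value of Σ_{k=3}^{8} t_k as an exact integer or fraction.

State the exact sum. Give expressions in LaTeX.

Step 1: r(k) = (k + 1)*(k + 4)*(k + 5)/((k + 3)**2*(k + 8)).
Factor: A=k + 1; B=k + 8; C=k**3 + 10*k**2 + 33*k + 36.
Solve (k + 1)·f(k+1) − (k + 7)·f(k) = k**3 + 10*k**2 + 33*k + 36.
Bound: deg f ≤ 6.
Match coefficients ⇒ f(k) = k*(k + 2)*(k + 3)*(k + 4)*(k**2 + 12*k + 41)/90.
Then R = B(k−1)f/C = k*(k + 2)*(k + 7)*(k**2 + 12*k + 41)/(90*(k + 3)), so s_k = R(k)·t_k = k*(k**2 + 12*k + 41)/(6*(k**3 + 12*k**2 + 41*k + 30)).
Verify: 15*(k + 3)/(k**5 + 21*k**4 + 163*k**3 + 567*k**2 + 844*k + 420) matches t_k.
Evaluate s at k=9 and k=3: 23/140 and 43/288; difference 151/10080.

Σ = 151/10080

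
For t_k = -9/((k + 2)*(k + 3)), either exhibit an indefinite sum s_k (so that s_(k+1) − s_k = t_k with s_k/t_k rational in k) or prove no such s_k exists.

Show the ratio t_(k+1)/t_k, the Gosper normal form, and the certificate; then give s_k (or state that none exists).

The ratio is (k + 2)/(k + 4).
Gosper form: A/B · C(k+1)/C(k) with A=k + 2, B=k + 4, C=1.
Set up (k + 2)·f(k+1) − (k + 3)·f(k) − (1) = 0.
Bound: deg f ≤ 1.
Match coefficients ⇒ f(k) = k/2.
Certificate R = B(k−1)f/C = k*(k + 3)/2 gives s_k = -9*k/(2*k + 4).
Check: Δs_k = -9/(k**2 + 5*k + 6). ✓

s_k = -9*k/(2*k + 4)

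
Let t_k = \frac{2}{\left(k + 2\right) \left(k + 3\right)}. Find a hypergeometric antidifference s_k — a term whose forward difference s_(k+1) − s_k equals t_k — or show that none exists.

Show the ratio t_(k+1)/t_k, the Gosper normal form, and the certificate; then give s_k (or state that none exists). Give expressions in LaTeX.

Ratio r(k) = (k + 2)/(k + 4).
Gosper form: A/B · C(k+1)/C(k) with A=k + 2, B=k + 4, C=1.
Set up (k + 2)·f(k+1) − (k + 3)·f(k) − (1) = 0.
deg f ≤ 1 (via 1,1,0).
Match coefficients ⇒ f(k) = k/2.
R(k) = B(k−1)·f(k)/C(k) = k*(k + 3)/2; s_k = R·t_k = k/(k + 2).
Δs = 2/(k**2 + 5*k + 6), as required.

s_k = \frac{k}{k + 2}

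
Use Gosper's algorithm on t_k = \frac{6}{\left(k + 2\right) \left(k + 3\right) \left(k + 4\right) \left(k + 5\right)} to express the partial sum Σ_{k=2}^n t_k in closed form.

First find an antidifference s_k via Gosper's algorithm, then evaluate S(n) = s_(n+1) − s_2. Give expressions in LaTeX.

The ratio is (k + 2)/(k + 6).
Take A(k)=k + 2, B(k)=k + 6, C(k)=1.
Key eq: (k + 2)·f(k+1) = (k + 5)·f(k) + (1).
d = 3 from the (1,1,0) case.
Coefficient equations give f(k) = k*(k**2 + 9*k + 26)/72.
Then R = B(k−1)f/C = k*(k + 5)*(k**2 + 9*k + 26)/72, so s_k = R(k)·t_k = k*(k**2 + 9*k + 26)/(12*(k + 2)*(k + 3)*(k + 4)).
Check: Δs_k = 6/(k**4 + 14*k**3 + 71*k**2 + 154*k + 120). ✓
s_(n+1) = (n**3 + 12*n**2 + 47*n + 36)/(12*(n**3 + 12*n**2 + 47*n + 60)) and s_(2) = 1/15, so S(n) = (n**3 + 12*n**2 + 47*n - 60)/(60*(n**3 + 12*n**2 + 47*n + 60)).

S(n) = \frac{n^{3} + 12 n^{2} + 47 n - 60}{60 \left(n^{3} + 12 n^{2} + 47 n + 60\right)}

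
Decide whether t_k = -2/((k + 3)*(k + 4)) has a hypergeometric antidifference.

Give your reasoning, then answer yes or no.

Compute t_(k+1)/t_k: get (k + 3)/(k + 5).
Gosper form: A/B · C(k+1)/C(k) with A=k + 3, B=k + 5, C=1.
Set up (k + 3)·f(k+1) − (k + 4)·f(k) − (1) = 0.
Degrees (1,1,0) ⇒ d ≤ 1.
Solving with deg f ≤ 1: f(k) = k/3.
Certificate R = B(k−1)f/C = k*(k + 4)/3 gives s_k = -2*k/(3*k + 9).
Δs = -2/(k**2 + 7*k + 12), as required.

Yes. s_k = -2*k/(3*k + 9).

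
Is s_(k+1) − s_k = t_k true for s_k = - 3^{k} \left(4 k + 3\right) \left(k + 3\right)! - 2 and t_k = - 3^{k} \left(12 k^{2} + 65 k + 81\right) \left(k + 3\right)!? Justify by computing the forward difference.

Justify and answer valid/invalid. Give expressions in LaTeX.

s_(k+1) = -3**(k + 1)*(4*k + 7)*factorial(k + 4) - 2
s_(k+1) − s_k = -3**k*(12*k**2 + 65*k + 81)*factorial(k + 3)
(s_(k+1) − s_k) − t_k = 0

Valid — Δs_k = t_k.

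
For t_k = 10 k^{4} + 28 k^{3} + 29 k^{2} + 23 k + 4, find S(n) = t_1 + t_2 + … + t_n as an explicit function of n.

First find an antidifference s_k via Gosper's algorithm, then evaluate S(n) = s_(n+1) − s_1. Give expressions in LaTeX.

Ratio r(k) = (10*k**4 + 68*k**3 + 173*k**2 + 205*k + 94)/(10*k**4 + 28*k**3 + 29*k**2 + 23*k + 4).
Gosper form: A/B · C(k+1)/C(k) with A=1, B=1, C=k**4 + 14*k**3/5 + 29*k**2/10 + 23*k/10 + 2/5.
Key eq: (1)·f(k+1) = (1)·f(k) + (k**4 + 14*k**3/5 + 29*k**2/10 + 23*k/10 + 2/5).
Bound: deg f ≤ 5.
Match coefficients ⇒ f(k) = k*(2*k**4 + 2*k**3 - k**2 + 4*k - 3)/10.
Certificate R = B(k−1)f/C = k*(2*k**4 + 2*k**3 - k**2 + 4*k - 3)/(10*k**4 + 28*k**3 + 29*k**2 + 23*k + 4) gives s_k = k*(2*k**4 + 2*k**3 - k**2 + 4*k - 3).
Δs = 10*k**4 + 28*k**3 + 29*k**2 + 23*k + 4, as required.
Telescope: S(n) = s_(n+1) − s_(1) = 2*n**5 + 12*n**4 + 27*n**3 + 33*n**2 + 20*n + 4 − (4) = n*(2*n**4 + 12*n**3 + 27*n**2 + 33*n + 20).

S(n) = n \left(2 n^{4} + 12 n^{3} + 27 n^{2} + 33 n + 20\right)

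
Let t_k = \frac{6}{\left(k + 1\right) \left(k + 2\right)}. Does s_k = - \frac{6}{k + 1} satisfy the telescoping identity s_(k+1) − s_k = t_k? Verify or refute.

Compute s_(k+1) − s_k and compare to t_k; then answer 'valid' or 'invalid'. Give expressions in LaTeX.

Valid: the claim telescopes to t_k.

s_(k+1) = -6/(k + 2)
s_(k+1) − s_k = 6/((k + 1)*(k + 2))
(s_(k+1) − s_k) − t_k = 0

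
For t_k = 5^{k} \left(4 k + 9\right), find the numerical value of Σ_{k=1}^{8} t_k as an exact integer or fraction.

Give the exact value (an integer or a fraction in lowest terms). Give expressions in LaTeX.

r(k) = 5*(4*k + 13)/(4*k + 9) after simplifying.
A = 5, B = 1, C = k + 9/4.
Solve (5)·f(k+1) − (1)·f(k) = k + 9/4.
Degrees (0,0,1) ⇒ d ≤ 1.
Coefficient equations give f(k) = (k + 1)/4.
So s_k = (B(k−1)f/C)·t_k = ((k + 1)/(4*k + 9))·t_k = 5**k*(k + 1).
Check: Δs_k = 5**k*(4*k + 9). ✓
Sum = s_(9) − s_(1); s_(9) = 19531250, s_(1) = 10 ⇒ 19531240.

Σ = 19531240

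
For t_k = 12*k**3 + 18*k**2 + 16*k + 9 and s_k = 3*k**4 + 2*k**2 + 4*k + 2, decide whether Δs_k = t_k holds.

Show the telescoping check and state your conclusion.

s_(k+1) = 4*k + 3*(k + 1)**4 + 2*(k + 1)**2 + 6
s_(k+1) − s_k = 12*k**3 + 18*k**2 + 16*k + 9
(s_(k+1) − s_k) − t_k = 0

Valid: the claim telescopes to t_k.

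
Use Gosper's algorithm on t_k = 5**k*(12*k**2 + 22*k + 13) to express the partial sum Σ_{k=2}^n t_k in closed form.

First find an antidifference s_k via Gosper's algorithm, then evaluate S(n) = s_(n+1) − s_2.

r(k) = 5*(12*k**2 + 46*k + 47)/(12*k**2 + 22*k + 13) after simplifying.
Normal form (A,B,C) = (5, 1, k**2 + 11*k/6 + 13/12).
Key eq: (5)·f(k+1) = (1)·f(k) + (k**2 + 11*k/6 + 13/12).
Bound: deg f ≤ 2.
Coefficient equations give f(k) = (3*k**2 - 2*k + 2)/12.
So s_k = (B(k−1)f/C)·t_k = ((3*k**2 - 2*k + 2)/(12*k**2 + 22*k + 13))·t_k = 5**k*(3*k**2 - 2*k + 2).
Δs = 5**k*(12*k**2 + 22*k + 13), as required.
Evaluate: s_(n+1) = 5**(n + 1)*(3*n**2 + 4*n + 3); subtract s_(2) = 250 ⇒ S(n) = 15*5**n*n**2 + 20*5**n*n + 15*5**n - 250.

S(n) = 15*5**n*n**2 + 20*5**n*n + 15*5**n - 250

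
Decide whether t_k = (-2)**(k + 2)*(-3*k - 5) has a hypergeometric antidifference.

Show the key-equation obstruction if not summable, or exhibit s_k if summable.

t_(k+1)/t_k = 2*(-3*k - 8)/(3*k + 5).
Factor: A=-2; B=1; C=k + 5/3.
Key eq: (-2)·f(k+1) = (1)·f(k) + (k + 5/3).
Degrees (0,0,1) ⇒ d ≤ 1.
Coefficient equations give f(k) = -(k + 1)/3.
Certificate R = B(k−1)f/C = -(k + 1)/(3*k + 5) gives s_k = (-2)**(k + 2)*(k + 1).
s_(k+1) − s_k = (-2)**(k + 2)*(-3*k - 5) = t_k.

Yes. s_k = (-2)**(k + 2)*(k + 1).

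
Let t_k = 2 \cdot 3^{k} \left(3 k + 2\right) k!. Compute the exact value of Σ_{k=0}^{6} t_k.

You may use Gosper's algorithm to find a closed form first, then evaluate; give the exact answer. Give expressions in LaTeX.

Σ = 22044958

The ratio is 3*(k + 1)*(3*k + 5)/(3*k + 2).
Factor: A=3*k + 3; B=1; C=k + 2/3.
f must satisfy (3*k + 3)·f(k+1) − (1)·f(k) = k + 2/3.
Degrees (1,0,1) ⇒ d ≤ 0.
A polynomial solution: f(k) = 1/3.
Then R = B(k−1)f/C = 1/(3*k + 2), so s_k = R(k)·t_k = 2*3**k*factorial(k).
Check: Δs_k = 2*3**k*(3*k + 2)*factorial(k). ✓
Evaluate s at k=7 and k=0: 22044960 and 2; difference 22044958.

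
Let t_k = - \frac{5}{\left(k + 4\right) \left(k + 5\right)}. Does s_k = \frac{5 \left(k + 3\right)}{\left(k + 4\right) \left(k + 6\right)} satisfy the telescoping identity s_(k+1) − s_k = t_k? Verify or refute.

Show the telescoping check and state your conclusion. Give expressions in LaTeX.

s_(k+1) = 5*(k + 4)/((k + 5)*(k + 7))
s_(k+1) − s_k = 5*(-k**2 - 7*k - 9)/(k**4 + 22*k**3 + 179*k**2 + 638*k + 840)
(s_(k+1) − s_k) − t_k = 15*(2*k + 11)/(k**4 + 22*k**3 + 179*k**2 + 638*k + 840)

Invalid: residual \frac{15 \left(2 k + 11\right)}{k^{4} + 22 k^{3} + 179 k^{2} + 638 k + 840} ≠ 0.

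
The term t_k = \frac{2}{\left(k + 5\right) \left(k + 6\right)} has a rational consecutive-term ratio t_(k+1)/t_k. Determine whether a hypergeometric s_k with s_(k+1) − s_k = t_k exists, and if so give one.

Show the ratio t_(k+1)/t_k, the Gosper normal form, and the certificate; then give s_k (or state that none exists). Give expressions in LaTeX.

The ratio is (k + 5)/(k + 7).
Take A(k)=k + 5, B(k)=k + 7, C(k)=1.
Solve (k + 5)·f(k+1) − (k + 6)·f(k) = 1.
deg f ≤ 1 (via 1,1,0).
A polynomial solution: f(k) = k/5.
So s_k = (B(k−1)f/C)·t_k = (k*(k + 6)/5)·t_k = 2*k/(5*(k + 5)).
s_(k+1) − s_k = 2/(k**2 + 11*k + 30) = t_k.

s_k = \frac{2 k}{5 \left(k + 5\right)}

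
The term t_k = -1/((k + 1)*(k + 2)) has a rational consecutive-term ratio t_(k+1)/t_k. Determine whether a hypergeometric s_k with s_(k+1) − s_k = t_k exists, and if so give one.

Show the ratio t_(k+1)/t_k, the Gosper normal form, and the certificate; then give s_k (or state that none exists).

Step 1: r(k) = (k + 1)/(k + 3).
A = k + 1, B = k + 3, C = 1.
Need (k + 1)·f(k+1) − (k + 2)·f(k) = 1.
Bound: deg f ≤ 1.
Solving with deg f ≤ 1: f(k) = k.
R(k) = B(k−1)·f(k)/C(k) = k*(k + 2); s_k = R·t_k = -k/(k + 1).
Check: Δs_k = -1/(k**2 + 3*k + 2). ✓

s_k = -k/(k + 1)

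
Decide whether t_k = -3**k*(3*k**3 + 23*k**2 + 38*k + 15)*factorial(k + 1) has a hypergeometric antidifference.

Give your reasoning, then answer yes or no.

Yes. s_k = -3**k*(k**2 + 4*k - 3)*factorial(k + 1).

The ratio is 3*(3*k**4 + 38*k**3 + 157*k**2 + 265*k + 158)/(3*k**3 + 23*k**2 + 38*k + 15).
Take A(k)=3*k + 6, B(k)=1, C(k)=k**3 + 23*k**2/3 + 38*k/3 + 5.
Need (3*k + 6)·f(k+1) − (1)·f(k) = k**3 + 23*k**2/3 + 38*k/3 + 5.
Degrees (1,0,3) ⇒ d ≤ 2.
A polynomial solution: f(k) = (k**2 + 4*k - 3)/3.
Then R = B(k−1)f/C = (k**2 + 4*k - 3)/(3*k**3 + 23*k**2 + 38*k + 15), so s_k = R(k)·t_k = -3**k*(k**2 + 4*k - 3)*factorial(k + 1).
Check: Δs_k = -3**k*(3*k**3 + 23*k**2 + 38*k + 15)*factorial(k + 1). ✓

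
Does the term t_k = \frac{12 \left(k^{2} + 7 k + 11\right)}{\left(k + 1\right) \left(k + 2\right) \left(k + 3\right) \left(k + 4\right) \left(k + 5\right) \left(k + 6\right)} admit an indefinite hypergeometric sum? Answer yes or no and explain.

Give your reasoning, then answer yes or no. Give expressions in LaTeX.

Yes. s_k = \frac{4 k \left(k^{2} + 9 k + 23\right)}{15 \left(k^{3} + 9 k^{2} + 23 k + 15\right)}.

Ratio r(k) = (k + 1)*(7*k + (k + 1)**2 + 18)/((k + 7)*(k**2 + 7*k + 11)).
Gosper form: A/B · C(k+1)/C(k) with A=k + 1, B=k + 7, C=k**2 + 7*k + 11.
Need (k + 1)·f(k+1) − (k + 6)·f(k) = k**2 + 7*k + 11.
From deg A=1, deg B=1, deg C=2: d=5.
Solving with deg f ≤ 5: f(k) = k*(k + 2)*(k + 4)*(k**2 + 9*k + 23)/45.
Certificate R = B(k−1)f/C = k*(k + 2)*(k + 4)*(k + 6)*(k**2 + 9*k + 23)/(45*(k**2 + 7*k + 11)) gives s_k = 4*k*(k**2 + 9*k + 23)/(15*(k**3 + 9*k**2 + 23*k + 15)).
s_(k+1) − s_k = 12*(k**2 + 7*k + 11)/(k**6 + 21*k**5 + 175*k**4 + 735*k**3 + 1624*k**2 + 1764*k + 720) = t_k.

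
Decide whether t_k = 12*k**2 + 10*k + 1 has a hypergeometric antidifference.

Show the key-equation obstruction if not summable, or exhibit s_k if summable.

Ratio r(k) = (12*k**2 + 34*k + 23)/(12*k**2 + 10*k + 1).
Factor: A=1; B=1; C=k**2 + 5*k/6 + 1/12.
Need (1)·f(k+1) − (1)·f(k) = k**2 + 5*k/6 + 1/12.
Bound: deg f ≤ 3.
Match coefficients ⇒ f(k) = k*(4*k**2 - k - 2)/12.
R(k) = B(k−1)·f(k)/C(k) = k*(4*k**2 - k - 2)/(12*k**2 + 10*k + 1); s_k = R·t_k = k*(4*k**2 - k - 2).
Δs = 12*k**2 + 10*k + 1, as required.

Yes. s_k = k*(4*k**2 - k - 2).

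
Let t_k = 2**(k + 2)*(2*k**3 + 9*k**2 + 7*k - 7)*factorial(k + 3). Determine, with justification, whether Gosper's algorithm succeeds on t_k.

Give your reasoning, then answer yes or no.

The ratio is 2*(2*k**4 + 23*k**3 + 91*k**2 + 135*k + 44)/(2*k**3 + 9*k**2 + 7*k - 7).
Normal form (A,B,C) = (2*k + 8, 1, k**3 + 9*k**2/2 + 7*k/2 - 7/2).
f must satisfy (2*k + 8)·f(k+1) − (1)·f(k) = k**3 + 9*k**2/2 + 7*k/2 - 7/2.
deg f ≤ 2 (via 1,0,3).
Solve for f: f(k) = (k**2 - k - 1)/2 (degree 2 ≤ 2).
Certificate R = B(k−1)f/C = (k**2 - k - 1)/(2*k**3 + 9*k**2 + 7*k - 7) gives s_k = 2**(k + 2)*(k**2 - k - 1)*factorial(k + 3).
Verify: 2**(k + 2)*(2*k**3 + 9*k**2 + 7*k - 7)*factorial(k + 3) matches t_k.

Yes. s_k = 2**(k + 2)*(k**2 - k - 1)*factorial(k + 3).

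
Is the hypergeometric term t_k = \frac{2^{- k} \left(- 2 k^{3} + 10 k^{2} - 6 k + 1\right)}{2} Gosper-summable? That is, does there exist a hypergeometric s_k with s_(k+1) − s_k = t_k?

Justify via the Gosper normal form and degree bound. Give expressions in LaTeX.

Compute t_(k+1)/t_k: get (2*k**3 - 4*k**2 - 8*k - 3)/(2*(2*k**3 - 10*k**2 + 6*k - 1)).
So A=1/2 and B=1, with C=k**3 - 5*k**2 + 3*k - 1/2.
f must satisfy (1/2)·f(k+1) − (1)·f(k) = k**3 - 5*k**2 + 3*k - 1/2.
Degrees (0,0,3) ⇒ d ≤ 3.
Solve for f: f(k) = -2*k**3 + 4*k**2 - 4*k - 1 (degree 3 ≤ 3).
So s_k = (B(k−1)f/C)·t_k = (-2*(2*k**3 - 4*k**2 + 4*k + 1)/(2*k**3 - 10*k**2 + 6*k - 1))·t_k = (2*k**3 - 4*k**2 + 4*k + 1)/2**k.
Verify: (-2*k**3 + 10*k**2 - 6*k + 1)/(2*2**k) matches t_k.

Yes. s_k = 2^{- k} \left(2 k^{3} - 4 k^{2} + 4 k + 1\right).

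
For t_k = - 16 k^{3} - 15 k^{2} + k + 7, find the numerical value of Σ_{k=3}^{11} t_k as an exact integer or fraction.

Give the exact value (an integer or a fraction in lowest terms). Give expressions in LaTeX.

The ratio is (16*k**3 + 63*k**2 + 77*k + 23)/(16*k**3 + 15*k**2 - k - 7).
A = 1, B = 1, C = k**3 + 15*k**2/16 - k/16 - 7/16.
Need (1)·f(k+1) − (1)·f(k) = k**3 + 15*k**2/16 - k/16 - 7/16.
Degrees (0,0,3) ⇒ d ≤ 4.
Solve for f: f(k) = k*(4*k**3 - 3*k**2 - 4*k - 4)/16 (degree 4 ≤ 4).
Get s_k = R·t_k = k*(-4*k**3 + 3*k**2 + 4*k + 4) with R(k) = B(k−1)f(k)/C(k) = k*(4*k**3 - 3*k**2 - 4*k - 4)/(16*k**3 + 15*k**2 - k - 7).
Δs = -16*k**3 - 15*k**2 + k + 7, as required.
Σ_(k=3)^(11) t_k = s_(12) − s_(3) = -77136 − (-195) = -76941.

Σ = -76941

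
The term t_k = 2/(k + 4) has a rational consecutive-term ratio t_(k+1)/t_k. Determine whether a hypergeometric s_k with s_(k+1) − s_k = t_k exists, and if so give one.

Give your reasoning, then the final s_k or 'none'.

Ratio r(k) = (k + 4)/(k + 5).
Factor: A=k + 4; B=k + 5; C=1.
Set up (k + 4)·f(k+1) − (k + 4)·f(k) − (1) = 0.
From deg A=1, deg B=1, deg C=0: d=0.
Write f(k) = c0. Then LHS − RHS = -1, requiring -1 = 0: contradictory. No certificate.

none (Gosper's algorithm certifies no s_k)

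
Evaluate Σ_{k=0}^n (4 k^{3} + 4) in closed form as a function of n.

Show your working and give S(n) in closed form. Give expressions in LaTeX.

S(n) = n^{4} + 2 n^{3} + n^{2} + 4 n + 4

Compute t_(k+1)/t_k: get ((k + 1)**3 + 1)/(k**3 + 1).
Take A(k)=1, B(k)=1, C(k)=k**3 + 1.
f must satisfy (1)·f(k+1) − (1)·f(k) = k**3 + 1.
From deg A=0, deg B=0, deg C=3: d=4.
Match coefficients ⇒ f(k) = k*(k + 1)*(k**2 - 3*k + 4)/4.
Then R = B(k−1)f/C = k*(k**2 - 3*k + 4)/(4*(k**2 - k + 1)), so s_k = R(k)·t_k = k*(k**3 - 2*k**2 + k + 4).
s_(k+1) − s_k = 4*k**3 + 4 = t_k.
Evaluate: s_(n+1) = n**4 + 2*n**3 + n**2 + 4*n + 4; subtract s_(0) = 0 ⇒ S(n) = n**4 + 2*n**3 + n**2 + 4*n + 4.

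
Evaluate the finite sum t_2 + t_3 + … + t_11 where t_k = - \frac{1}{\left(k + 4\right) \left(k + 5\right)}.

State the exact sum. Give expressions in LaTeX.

r(k) = (k + 4)/(k + 6) after simplifying.
Normal form (A,B,C) = (k + 4, k + 6, 1).
Set up (k + 4)·f(k+1) − (k + 5)·f(k) − (1) = 0.
Bound: deg f ≤ 1.
A polynomial solution: f(k) = k/4.
Get s_k = R·t_k = -k/(4*k + 16) with R(k) = B(k−1)f(k)/C(k) = k*(k + 5)/4.
Verify: -1/(k**2 + 9*k + 20) matches t_k.
Sum = s_(12) − s_(2); s_(12) = -3/16, s_(2) = -1/12 ⇒ -5/48.

Σ = -5/48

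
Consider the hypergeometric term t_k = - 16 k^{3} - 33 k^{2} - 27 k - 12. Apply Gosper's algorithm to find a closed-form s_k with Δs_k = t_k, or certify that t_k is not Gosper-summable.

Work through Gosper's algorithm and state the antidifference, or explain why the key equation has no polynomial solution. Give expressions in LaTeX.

Step 1: r(k) = (16*k**3 + 81*k**2 + 141*k + 88)/(16*k**3 + 33*k**2 + 27*k + 12).
Take A(k)=1, B(k)=1, C(k)=k**3 + 33*k**2/16 + 27*k/16 + 3/4.
Set up (1)·f(k+1) − (1)·f(k) − (k**3 + 33*k**2/16 + 27*k/16 + 3/4) = 0.
From deg A=0, deg B=0, deg C=3: d=4.
A polynomial solution: f(k) = k*(4*k**3 + 3*k**2 + k + 4)/16.
R(k) = B(k−1)·f(k)/C(k) = k*(4*k**3 + 3*k**2 + k + 4)/(16*k**3 + 33*k**2 + 27*k + 12); s_k = R·t_k = k*(-4*k**3 - 3*k**2 - k - 4).
Verify: -16*k**3 - 33*k**2 - 27*k - 12 matches t_k.

s_k = k \left(- 4 k^{3} - 3 k^{2} - k - 4\right)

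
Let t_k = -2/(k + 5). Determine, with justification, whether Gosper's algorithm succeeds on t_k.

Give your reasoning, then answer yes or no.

The ratio is (k + 5)/(k + 6).
Factor: A=k + 5; B=k + 6; C=1.
Need (k + 5)·f(k+1) − (k + 5)·f(k) = 1.
Degrees (1,1,0) ⇒ d ≤ 0.
Generic f = c0 gives residual -1; -1 = 0 cannot hold, so t_k is not Gosper-summable.

No — the linear system for f has no solution.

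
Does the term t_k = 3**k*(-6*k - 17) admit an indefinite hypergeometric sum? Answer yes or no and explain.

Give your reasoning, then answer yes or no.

Yes. s_k = 3**k*(-3*k - 4).

r(k) = 3*(6*k + 23)/(6*k + 17) after simplifying.
Take A(k)=3, B(k)=1, C(k)=k + 17/6.
Need (3)·f(k+1) − (1)·f(k) = k + 17/6.
d = 1 from the (0,0,1) case.
Coefficient equations give f(k) = (3*k + 4)/6.
Certificate R = B(k−1)f/C = (3*k + 4)/(6*k + 17) gives s_k = 3**k*(-3*k - 4).
Check: Δs_k = 3**k*(-6*k - 17). ✓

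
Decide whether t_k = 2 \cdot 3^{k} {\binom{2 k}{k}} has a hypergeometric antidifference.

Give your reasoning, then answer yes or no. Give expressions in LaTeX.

r(k) = 6*(2*k + 1)/(k + 1) after simplifying.
Gosper form: A/B · C(k+1)/C(k) with A=12*k + 6, B=k + 1, C=1.
Need (12*k + 6)·f(k+1) − (k)·f(k) = 1.
Degrees (1,1,0) ⇒ d ≤ -1.
d = -1 < 0 ⇒ no nonzero polynomial f; not summable.

No — key equation has no polynomial f.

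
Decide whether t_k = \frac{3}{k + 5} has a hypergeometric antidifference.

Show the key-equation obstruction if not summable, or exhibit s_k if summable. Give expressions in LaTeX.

t_(k+1)/t_k = (k + 5)/(k + 6).
A = k + 5, B = k + 6, C = 1.
Solve (k + 5)·f(k+1) − (k + 5)·f(k) = 1.
deg f ≤ 0 (via 1,1,0).
f = c0 ⇒ A·f(k+1) − B(k−1)·f(k) − C = -1. The system {-1 = 0} is inconsistent; no antidifference.

No — key equation has no polynomial f.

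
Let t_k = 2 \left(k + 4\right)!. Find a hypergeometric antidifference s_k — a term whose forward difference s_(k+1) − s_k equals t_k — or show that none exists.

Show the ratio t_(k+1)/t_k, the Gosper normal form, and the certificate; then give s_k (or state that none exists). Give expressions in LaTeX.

no hypergeometric antidifference exists

Step 1: r(k) = k + 5.
Normal form (A,B,C) = (k + 5, 1, 1).
f must satisfy (k + 5)·f(k+1) − (1)·f(k) = 1.
deg f ≤ -1 (via 1,0,0).
d = -1 < 0 ⇒ no nonzero polynomial f; not summable.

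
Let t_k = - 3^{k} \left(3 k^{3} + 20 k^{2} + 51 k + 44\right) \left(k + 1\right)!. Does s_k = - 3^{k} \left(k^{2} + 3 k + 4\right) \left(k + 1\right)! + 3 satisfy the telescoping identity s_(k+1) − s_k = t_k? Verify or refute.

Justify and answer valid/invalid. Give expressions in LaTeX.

s_(k+1) = -3**(k + 1)*(3*k + (k + 1)**2 + 7)*factorial(k + 2) + 3
s_(k+1) − s_k = -3**k*(3*k**3 + 20*k**2 + 51*k + 44)*factorial(k + 1)
(s_(k+1) − s_k) − t_k = 0

Valid — Δs_k = t_k.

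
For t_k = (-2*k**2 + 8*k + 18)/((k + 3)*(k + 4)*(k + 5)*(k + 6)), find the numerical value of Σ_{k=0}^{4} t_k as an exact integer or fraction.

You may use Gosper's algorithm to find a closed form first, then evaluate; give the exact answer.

r(k) = (k + 3)*(4*k - (k + 1)**2 + 13)/((k + 7)*(-k**2 + 4*k + 9)) after simplifying.
Factor: A=k + 3; B=k + 7; C=k**2 - 4*k - 9.
f must satisfy (k + 3)·f(k+1) − (k + 6)·f(k) = k**2 - 4*k - 9.
From deg A=1, deg B=1, deg C=2: d=3.
Coefficient equations give f(k) = -k*(k**2 + 132*k + 227)/120.
Certificate R = B(k−1)f/C = -k*(k + 6)*(k**2 + 132*k + 227)/(120*(k**2 - 4*k - 9)) gives s_k = k*(k**2 + 132*k + 227)/(60*(k + 3)*(k + 4)*(k + 5)).
s_(k+1) − s_k = 2*(-k**2 + 4*k + 9)/(k**4 + 18*k**3 + 119*k**2 + 342*k + 360) = t_k.
Evaluate s at k=5 and k=0: 19/180 and 0; difference 19/180.

Σ = 19/180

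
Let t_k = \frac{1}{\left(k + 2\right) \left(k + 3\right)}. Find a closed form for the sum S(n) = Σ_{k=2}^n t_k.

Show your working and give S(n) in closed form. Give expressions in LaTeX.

Step 1: r(k) = (k + 2)/(k + 4).
Factor: A=k + 2; B=k + 4; C=1.
Set up (k + 2)·f(k+1) − (k + 3)·f(k) − (1) = 0.
d = 1 from the (1,1,0) case.
Solve for f: f(k) = k/2 (degree 1 ≤ 1).
So s_k = (B(k−1)f/C)·t_k = (k*(k + 3)/2)·t_k = k/(2*(k + 2)).
s_(k+1) − s_k = 1/(k**2 + 5*k + 6) = t_k.
s_(n+1) = (n + 1)/(2*(n + 3)) and s_(2) = 1/4, so S(n) = (n - 1)/(4*(n + 3)).

S(n) = \frac{n - 1}{4 \left(n + 3\right)}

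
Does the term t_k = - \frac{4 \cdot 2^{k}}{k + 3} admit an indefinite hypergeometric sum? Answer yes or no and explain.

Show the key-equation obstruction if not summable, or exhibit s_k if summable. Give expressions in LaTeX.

Compute t_(k+1)/t_k: get 2*(k + 3)/(k + 4).
Factor: A=2*k + 6; B=k + 4; C=1.
Key eq: (2*k + 6)·f(k+1) = (k + 3)·f(k) + (1).
d = -1 from the (1,1,0) case.
Bound -1 < 0, so the key equation has no polynomial solution.

No. Not Gosper-summable.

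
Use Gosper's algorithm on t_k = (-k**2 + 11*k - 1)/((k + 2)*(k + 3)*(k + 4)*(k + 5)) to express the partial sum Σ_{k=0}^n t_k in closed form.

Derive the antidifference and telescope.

Ratio r(k) = -(k + 2)*(11*k - (k + 1)**2 + 10)/((k + 6)*(k**2 - 11*k + 1)).
So A=k + 2 and B=k + 6, with C=k**2 - 11*k + 1.
Set up (k + 2)·f(k+1) − (k + 5)·f(k) − (k**2 - 11*k + 1) = 0.
d = 3 from the (1,1,2) case.
A polynomial solution: f(k) = -k*(k**2 + 33*k - 46)/24.
R(k) = B(k−1)·f(k)/C(k) = -k*(k + 5)*(k**2 + 33*k - 46)/(24*(k**2 - 11*k + 1)); s_k = R·t_k = k*(k**2 + 33*k - 46)/(24*(k + 2)*(k + 3)*(k + 4)).
Check: Δs_k = (-k**2 + 11*k - 1)/(k**4 + 14*k**3 + 71*k**2 + 154*k + 120). ✓
s_(n+1) = (n**3 + 36*n**2 + 23*n - 12)/(24*(n**3 + 12*n**2 + 47*n + 60)) and s_(0) = 0, so S(n) = (n**3 + 36*n**2 + 23*n - 12)/(24*(n**3 + 12*n**2 + 47*n + 60)).

S(n) = (n**3 + 36*n**2 + 23*n - 12)/(24*(n**3 + 12*n**2 + 47*n + 60))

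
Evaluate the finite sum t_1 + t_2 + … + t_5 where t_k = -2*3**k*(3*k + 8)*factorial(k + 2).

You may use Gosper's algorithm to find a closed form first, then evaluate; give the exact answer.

Σ = -58786524

r(k) = 3*(k + 3)*(3*k + 11)/(3*k + 8) after simplifying.
Take A(k)=3*k + 9, B(k)=1, C(k)=k + 8/3.
Solve (3*k + 9)·f(k+1) − (1)·f(k) = k + 8/3.
d = 0 from the (1,0,1) case.
A polynomial solution: f(k) = 1/3.
R(k) = B(k−1)·f(k)/C(k) = 1/(3*k + 8); s_k = R·t_k = -2*3**k*factorial(k + 2).
s_(k+1) − s_k = -2*3**k*(3*k + 8)*factorial(k + 2) = t_k.
Telescoping: Σ = s_(6) − s_(1) = -58786560 − (-36) = -58786524.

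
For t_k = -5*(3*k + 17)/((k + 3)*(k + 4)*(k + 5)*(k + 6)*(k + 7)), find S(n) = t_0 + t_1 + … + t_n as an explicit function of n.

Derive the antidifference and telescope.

S(n) = 5*(-n**3 - 16*n**2 - 83*n - 68)/(72*(n**3 + 16*n**2 + 83*n + 140))

The ratio is (k + 3)*(3*k + 20)/((k + 8)*(3*k + 17)).
Normal form (A,B,C) = (k + 3, k + 8, k + 17/3).
Need (k + 3)·f(k+1) − (k + 7)·f(k) = k + 17/3.
deg f ≤ 4 (via 1,1,1).
Match coefficients ⇒ f(k) = k*(k + 5)*(k**2 + 13*k + 54)/216.
Get s_k = R·t_k = 5*k*(-k**2 - 13*k - 54)/(72*(k**3 + 13*k**2 + 54*k + 72)) with R(k) = B(k−1)f(k)/C(k) = k*(k + 5)*(k + 7)*(k**2 + 13*k + 54)/(72*(3*k + 17)).
Check: Δs_k = 5*(-3*k - 17)/(k**5 + 25*k**4 + 245*k**3 + 1175*k**2 + 2754*k + 2520). ✓
Σ_(k=0)^n t_k = s_(n+1) − s_(0) = (5*(-n**3 - 16*n**2 - 83*n - 68)/(72*(n**3 + 16*n**2 + 83*n + 140))) − (0), i.e. 5*(-n**3 - 16*n**2 - 83*n - 68)/(72*(n**3 + 16*n**2 + 83*n + 140)).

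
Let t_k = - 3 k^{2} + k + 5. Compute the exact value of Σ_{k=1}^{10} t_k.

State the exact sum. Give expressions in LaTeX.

Ratio r(k) = (k - 3*(k + 1)**2 + 6)/(-3*k**2 + k + 5).
A = 1, B = 1, C = k**2 - k/3 - 5/3.
Set up (1)·f(k+1) − (1)·f(k) − (k**2 - k/3 - 5/3) = 0.
Bound: deg f ≤ 3.
A polynomial solution: f(k) = k*(k**2 - 2*k - 4)/3.
Then R = B(k−1)f/C = k*(k**2 - 2*k - 4)/(3*k**2 - k - 5), so s_k = R(k)·t_k = k*(-k**2 + 2*k + 4).
s_(k+1) − s_k = -3*k**2 + k + 5 = t_k.
Sum = s_(11) − s_(1); s_(11) = -1045, s_(1) = 5 ⇒ -1050.

Σ = -1050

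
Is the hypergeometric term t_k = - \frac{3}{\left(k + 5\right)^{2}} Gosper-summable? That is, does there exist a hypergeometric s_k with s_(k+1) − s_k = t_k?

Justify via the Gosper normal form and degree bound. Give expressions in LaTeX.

No — t_k has no hypergeometric antidifference.

The ratio is (k + 5)**2/(k + 6)**2.
Normal form (A,B,C) = (k**2 + 10*k + 25, k**2 + 12*k + 36, 1).
f must satisfy (k**2 + 10*k + 25)·f(k+1) − (k**2 + 10*k + 25)·f(k) = 1.
Bound: deg f ≤ 0.
f = c0 ⇒ A·f(k+1) − B(k−1)·f(k) − C = -1. The system {-1 = 0} is inconsistent; no antidifference.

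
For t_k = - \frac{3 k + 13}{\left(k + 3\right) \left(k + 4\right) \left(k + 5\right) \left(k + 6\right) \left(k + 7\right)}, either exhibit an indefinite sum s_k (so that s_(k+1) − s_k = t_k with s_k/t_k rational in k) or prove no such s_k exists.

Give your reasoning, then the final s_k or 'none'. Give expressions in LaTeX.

t_(k+1)/t_k = (k + 3)*(3*k + 16)/((k + 8)*(3*k + 13)).
Gosper form: A/B · C(k+1)/C(k) with A=k + 3, B=k + 8, C=k + 13/3.
Key eq: (k + 3)·f(k+1) = (k + 7)·f(k) + (k + 13/3).
Bound: deg f ≤ 4.
Solving with deg f ≤ 4: f(k) = k*(k + 4)*(k**2 + 14*k + 63)/270.
So s_k = (B(k−1)f/C)·t_k = (k*(k + 4)*(k + 7)*(k**2 + 14*k + 63)/(90*(3*k + 13)))·t_k = k*(-k**2 - 14*k - 63)/(90*(k**3 + 14*k**2 + 63*k + 90)).
Verify: (-3*k - 13)/(k**5 + 25*k**4 + 245*k**3 + 1175*k**2 + 2754*k + 2520) matches t_k.

s_k = \frac{k \left(- k^{2} - 14 k - 63\right)}{90 \left(k^{3} + 14 k^{2} + 63 k + 90\right)}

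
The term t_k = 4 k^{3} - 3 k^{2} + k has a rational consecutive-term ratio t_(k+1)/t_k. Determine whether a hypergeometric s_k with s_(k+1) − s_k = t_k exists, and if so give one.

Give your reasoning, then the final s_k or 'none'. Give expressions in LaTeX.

s_k = k \left(k^{3} - 3 k^{2} + 3 k - 1\right)

t_(k+1)/t_k = (4*k**3 + 9*k**2 + 7*k + 2)/(k*(4*k**2 - 3*k + 1)).
So A=1 and B=1, with C=k**3 - 3*k**2/4 + k/4.
Need (1)·f(k+1) − (1)·f(k) = k**3 - 3*k**2/4 + k/4.
d = 4 from the (0,0,3) case.
Coefficient equations give f(k) = k*(k - 1)**3/4.
Certificate R = B(k−1)f/C = (k - 1)**3/(4*k**2 - 3*k + 1) gives s_k = k*(k**3 - 3*k**2 + 3*k - 1).
s_(k+1) − s_k = k*(4*k**2 - 3*k + 1) = t_k.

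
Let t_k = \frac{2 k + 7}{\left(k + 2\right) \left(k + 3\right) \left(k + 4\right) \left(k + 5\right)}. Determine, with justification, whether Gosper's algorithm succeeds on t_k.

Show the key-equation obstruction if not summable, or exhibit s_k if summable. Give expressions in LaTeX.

Yes. s_k = \frac{k \left(k + 6\right)}{8 \left(k^{2} + 6 k + 8\right)}.

The ratio is (k + 2)*(2*k + 9)/((k + 6)*(2*k + 7)).
Take A(k)=k + 2, B(k)=k + 6, C(k)=k + 7/2.
Set up (k + 2)·f(k+1) − (k + 5)·f(k) − (k + 7/2) = 0.
Degrees (1,1,1) ⇒ d ≤ 3.
Solve for f: f(k) = k*(k + 3)*(k + 6)/16 (degree 3 ≤ 3).
Get s_k = R·t_k = k*(k + 6)/(8*(k**2 + 6*k + 8)) with R(k) = B(k−1)f(k)/C(k) = k*(k + 3)*(k + 5)*(k + 6)/(8*(2*k + 7)).
Verify: (2*k + 7)/(k**4 + 14*k**3 + 71*k**2 + 154*k + 120) matches t_k.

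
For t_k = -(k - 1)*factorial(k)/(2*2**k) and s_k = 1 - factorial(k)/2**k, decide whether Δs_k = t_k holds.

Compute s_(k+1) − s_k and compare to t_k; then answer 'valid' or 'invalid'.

s_(k+1) = (2*2**k - k*factorial(k) - factorial(k))/(2*2**k)
s_(k+1) − s_k = -(k - 1)*factorial(k)/(2*2**k)
(s_(k+1) − s_k) − t_k = 0

Valid: the claim telescopes to t_k.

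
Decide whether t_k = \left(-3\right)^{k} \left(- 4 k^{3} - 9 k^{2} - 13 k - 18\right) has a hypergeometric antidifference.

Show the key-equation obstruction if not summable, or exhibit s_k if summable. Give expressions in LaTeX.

Yes. s_k = \left(-3\right)^{k} \left(k^{3} + k + 3\right).

t_(k+1)/t_k = 3*(-4*k**3 - 21*k**2 - 43*k - 44)/(4*k**3 + 9*k**2 + 13*k + 18).
Take A(k)=-3, B(k)=1, C(k)=k**3 + 9*k**2/4 + 13*k/4 + 9/2.
Need (-3)·f(k+1) − (1)·f(k) = k**3 + 9*k**2/4 + 13*k/4 + 9/2.
Degrees (0,0,3) ⇒ d ≤ 3.
Match coefficients ⇒ f(k) = -(k**3 + k + 3)/4.
So s_k = (B(k−1)f/C)·t_k = (-(k**3 + k + 3)/(4*k**3 + 9*k**2 + 13*k + 18))·t_k = (-3)**k*(k**3 + k + 3).
Δs = (-3)**k*(-k**3 - 4*k - 3*(k + 1)**3 - 15), as required.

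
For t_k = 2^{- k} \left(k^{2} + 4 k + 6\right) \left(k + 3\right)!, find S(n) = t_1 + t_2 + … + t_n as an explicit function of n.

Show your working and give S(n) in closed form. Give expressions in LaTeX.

Ratio r(k) = (k + 4)*(4*k + (k + 1)**2 + 10)/(2*(k**2 + 4*k + 6)).
Normal form (A,B,C) = (k/2 + 2, 1, k**2 + 4*k + 6).
Need (k/2 + 2)·f(k+1) − (1)·f(k) = k**2 + 4*k + 6.
d = 1 from the (1,0,2) case.
Coefficient equations give f(k) = 2*(k + 1).
R(k) = B(k−1)·f(k)/C(k) = 2*(k + 1)/(k**2 + 4*k + 6); s_k = R·t_k = 2**(1 - k)*(k + 1)*factorial(k + 3).
Δs = (k**2 + 4*k + 6)*factorial(k + 3)/2**k, as required.
s_(n+1) = (n + 2)*factorial(n + 4)/2**n and s_(1) = 48, so S(n) = -48 + n*factorial(n + 4)/2**n + 2*factorial(n + 4)/2**n.

S(n) = -48 + 2^{- n} n \left(n + 4\right)! + 2 \cdot 2^{- n} \left(n + 4\right)!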